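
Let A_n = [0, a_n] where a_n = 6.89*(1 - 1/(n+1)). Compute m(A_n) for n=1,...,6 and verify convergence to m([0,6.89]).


By continuity of measure from below: if A_n increases to A, then m(A_n) -> m(A).
Here A = [0, 6.89], so m(A) = 6.89
Step 1: a_1 = 6.89*(1 - 1/2) = 3.445, m(A_1) = 3.445
Step 2: a_2 = 6.89*(1 - 1/3) = 4.5933, m(A_2) = 4.5933
Step 3: a_3 = 6.89*(1 - 1/4) = 5.1675, m(A_3) = 5.1675
Step 4: a_4 = 6.89*(1 - 1/5) = 5.512, m(A_4) = 5.512
Step 5: a_5 = 6.89*(1 - 1/6) = 5.7417, m(A_5) = 5.7417
Step 6: a_6 = 6.89*(1 - 1/7) = 5.9057, m(A_6) = 5.9057
Limit: m(A_n) -> m([0,6.89]) = 6.89


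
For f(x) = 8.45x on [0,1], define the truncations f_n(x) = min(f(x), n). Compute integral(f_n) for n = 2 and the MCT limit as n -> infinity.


f(x) = 8.45x on [0,1]; f_n(x) = min(8.45x, n). At n = 2:
Step 1: f(x) reaches 2 at x = 2/8.45 = 0.236686
Step 2: integral(f_2) = integral(8.45x, 0, 0.236686) + integral(2, 0.236686, 1)
       = 8.45*0.236686^2/2 + 2*(1 - 0.236686)
       = 0.236686 + 1.526627
       = 1.763314
Step 3: As n -> infinity, f_n increases to f, so by MCT integral(f_n) -> integral(f) = 8.45/2 = 4.225.
Convergence: integral(f_2) = 1.763314 -> 4.225 as n -> infinity


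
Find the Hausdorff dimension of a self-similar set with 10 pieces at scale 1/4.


For a self-similar set with N copies scaled by 1/r:
dim_H = log(N)/log(r) = log(10)/log(4)
= 2.302585/1.386294
= 1.660964


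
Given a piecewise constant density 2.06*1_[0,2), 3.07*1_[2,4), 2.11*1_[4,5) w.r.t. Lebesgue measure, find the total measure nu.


Integrate each piece of the Radon-Nikodym derivative:
Step 1: integral_0^2 2.06 dx = 2.06*(2-0) = 2.06*2 = 4.12
Step 2: integral_2^4 3.07 dx = 3.07*(4-2) = 3.07*2 = 6.14
Step 3: integral_4^5 2.11 dx = 2.11*(5-4) = 2.11*1 = 2.11
Total: 4.12 + 6.14 + 2.11 = 12.37


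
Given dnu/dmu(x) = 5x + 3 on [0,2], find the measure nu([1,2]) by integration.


nu(A) = integral_A (dnu/dmu) dmu = integral_1^2 (5x + 3) dx
Step 1: Antiderivative F(x) = (5/2)x^2 + 3x
Step 2: F(2) = (5/2)*2^2 + 3*2 = 10 + 6 = 16
Step 3: F(1) = (5/2)*1^2 + 3*1 = 2.5 + 3 = 5.5
Step 4: nu([1,2]) = F(2) - F(1) = 16 - 5.5 = 10.5


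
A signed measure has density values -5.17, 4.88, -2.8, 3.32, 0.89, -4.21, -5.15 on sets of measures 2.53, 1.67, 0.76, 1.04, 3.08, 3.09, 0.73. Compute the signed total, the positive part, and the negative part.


Step 1: Compute signed measure on each set:
  Set 1: -5.17 * 2.53 = -13.0801
  Set 2: 4.88 * 1.67 = 8.1496
  Set 3: -2.8 * 0.76 = -2.128
  Set 4: 3.32 * 1.04 = 3.4528
  Set 5: 0.89 * 3.08 = 2.7412
  Set 6: -4.21 * 3.09 = -13.0089
  Set 7: -5.15 * 0.73 = -3.7595
Step 2: Total signed measure = (-13.0801) + (8.1496) + (-2.128) + (3.4528) + (2.7412) + (-13.0089) + (-3.7595)
     = -17.6329
Step 3: Positive part mu+(X) = sum of positive contributions = 14.3436
Step 4: Negative part mu-(X) = |sum of negative contributions| = 31.9765


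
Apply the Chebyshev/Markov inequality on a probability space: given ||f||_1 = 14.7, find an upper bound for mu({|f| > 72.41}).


Chebyshev/Markov inequality: mu(|f| > eps) <= (||f||_p / eps)^p
Step 1: ||f||_1 / eps = 14.7 / 72.41 = 0.203011
Step 2: Raise to power p = 1:
  (0.203011)^1 = 0.203011
Step 3: Therefore mu(|f| > 72.41) <= 0.203011


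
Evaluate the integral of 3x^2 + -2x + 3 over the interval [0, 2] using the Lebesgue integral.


The Lebesgue integral of a Riemann-integrable function agrees with the Riemann integral.
Antiderivative F(x) = (3/3)x^3 + (-2/2)x^2 + 3x
F(2) = (3/3)*2^3 + (-2/2)*2^2 + 3*2
     = (3/3)*8 + (-2/2)*4 + 3*2
     = 8 + -4 + 6
     = 10
F(0) = 0.0
Integral = F(2) - F(0) = 10 - 0.0 = 10


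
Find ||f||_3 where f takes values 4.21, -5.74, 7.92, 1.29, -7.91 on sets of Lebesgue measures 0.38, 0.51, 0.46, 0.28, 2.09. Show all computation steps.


Step 1: Compute |f_i|^3 for each value:
  |4.21|^3 = 74.618461
  |-5.74|^3 = 189.119224
  |7.92|^3 = 496.793088
  |1.29|^3 = 2.146689
  |-7.91|^3 = 494.913671
Step 2: Multiply by measures and sum:
  74.618461 * 0.38 = 28.355015
  189.119224 * 0.51 = 96.450804
  496.793088 * 0.46 = 228.52482
  2.146689 * 0.28 = 0.601073
  494.913671 * 2.09 = 1034.369572
Sum = 28.355015 + 96.450804 + 228.52482 + 0.601073 + 1034.369572 = 1388.301285
Step 3: Take the p-th root:
||f||_3 = (1388.301285)^(1/3) = 11.155642


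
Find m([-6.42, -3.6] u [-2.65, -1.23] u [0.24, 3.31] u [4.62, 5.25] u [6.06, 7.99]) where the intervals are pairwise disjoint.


For pairwise disjoint intervals, m(union) = sum of lengths.
= (-3.6 - -6.42) + (-1.23 - -2.65) + (3.31 - 0.24) + (5.25 - 4.62) + (7.99 - 6.06)
= 2.82 + 1.42 + 3.07 + 0.63 + 1.93
= 9.87


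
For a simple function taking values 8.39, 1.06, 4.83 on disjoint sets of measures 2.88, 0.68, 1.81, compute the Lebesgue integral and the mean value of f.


Step 1: Integral = sum(value_i * measure_i)
= 8.39*2.88 + 1.06*0.68 + 4.83*1.81
= 24.1632 + 0.7208 + 8.7423
= 33.6263
Step 2: Total measure of domain = 2.88 + 0.68 + 1.81 = 5.37
Step 3: Average value = 33.6263 / 5.37 = 6.261881


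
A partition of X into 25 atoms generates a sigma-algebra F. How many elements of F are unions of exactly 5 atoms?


Each element of F is a union of some subset of the 25 atoms.
Elements that are unions of exactly 5 atoms correspond to 5-element subsets of the 25 atoms.
Count = C(25, 5) = 25! / (5! * 20!) = 53130.


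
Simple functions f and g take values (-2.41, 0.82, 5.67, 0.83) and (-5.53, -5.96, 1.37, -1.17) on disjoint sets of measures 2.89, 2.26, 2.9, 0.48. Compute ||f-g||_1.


Step 1: Compute differences f_i - g_i:
  -2.41 - -5.53 = 3.12
  0.82 - -5.96 = 6.78
  5.67 - 1.37 = 4.3
  0.83 - -1.17 = 2
Step 2: Compute |diff|^1 * measure for each set:
  |3.12|^1 * 2.89 = 3.12 * 2.89 = 9.0168
  |6.78|^1 * 2.26 = 6.78 * 2.26 = 15.3228
  |4.3|^1 * 2.9 = 4.3 * 2.9 = 12.47
  |2|^1 * 0.48 = 2 * 0.48 = 0.96
Step 3: Sum = 37.7696
Step 4: ||f-g||_1 = (37.7696)^(1/1) = 37.7696


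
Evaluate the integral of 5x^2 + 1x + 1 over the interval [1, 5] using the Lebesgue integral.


The Lebesgue integral of a Riemann-integrable function agrees with the Riemann integral.
Antiderivative F(x) = (5/3)x^3 + (1/2)x^2 + 1x
F(5) = (5/3)*5^3 + (1/2)*5^2 + 1*5
     = (5/3)*125 + (1/2)*25 + 1*5
     = 208.333333 + 12.5 + 5
     = 225.833333
F(1) = 3.166667
Integral = F(5) - F(1) = 225.833333 - 3.166667 = 222.666667


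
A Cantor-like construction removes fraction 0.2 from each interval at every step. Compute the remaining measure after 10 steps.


Step 1: At each step, fraction remaining = 1 - 0.2 = 0.8
Step 2: After 10 steps, measure = (0.8)^10
Result = 0.107374


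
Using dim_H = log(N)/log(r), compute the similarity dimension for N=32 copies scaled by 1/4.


For a self-similar set with N copies scaled by 1/r:
dim_H = log(N)/log(r) = log(32)/log(4)
= 3.465736/1.386294
= 2.5


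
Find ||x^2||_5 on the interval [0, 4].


Step 1: ||f||_5 = (integral_0^4 |x^2|^5 dx)^(1/5)
     = (integral_0^4 x^10 dx)^(1/5)
Step 2: integral_0^4 x^10 dx = [x^11/(11)] from 0 to 4 = 4^11/11
     = 4194304/11 = 381300.363636
Step 3: ||f||_5 = (381300.363636)^(1/5) = 13.069334


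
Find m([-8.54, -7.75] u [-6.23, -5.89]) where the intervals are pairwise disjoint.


For pairwise disjoint intervals, m(union) = sum of lengths.
= (-7.75 - -8.54) + (-5.89 - -6.23)
= 0.79 + 0.34
= 1.13


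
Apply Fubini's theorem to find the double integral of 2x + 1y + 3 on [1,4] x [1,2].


By Fubini, integrate in x first, then y.
Step 1: Fix y, integrate over x in [1,4]:
  integral(2x + 1y + 3, x=1..4)
  = 2*(4^2 - 1^2)/2 + (1y + 3)*(4 - 1)
  = 15 + (1y + 3)*3
  = 15 + 3y + 9
  = 24 + 3y
Step 2: Integrate over y in [1,2]:
  integral(24 + 3y, y=1..2)
  = 24*1 + 3*(2^2 - 1^2)/2
  = 24 + 4.5
  = 28.5


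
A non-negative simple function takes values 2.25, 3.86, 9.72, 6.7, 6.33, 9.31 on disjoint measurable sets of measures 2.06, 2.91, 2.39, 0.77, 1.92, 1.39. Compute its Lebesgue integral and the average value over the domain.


Step 1: Integral = sum(value_i * measure_i)
= 2.25*2.06 + 3.86*2.91 + 9.72*2.39 + 6.7*0.77 + 6.33*1.92 + 9.31*1.39
= 4.635 + 11.2326 + 23.2308 + 5.159 + 12.1536 + 12.9409
= 69.3519
Step 2: Total measure of domain = 2.06 + 2.91 + 2.39 + 0.77 + 1.92 + 1.39 = 11.44
Step 3: Average value = 69.3519 / 11.44 = 6.062229


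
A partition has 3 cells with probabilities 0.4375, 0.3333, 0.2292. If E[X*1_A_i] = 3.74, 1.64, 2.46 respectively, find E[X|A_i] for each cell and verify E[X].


For each cell A_i: E[X|A_i] = E[X*1_A_i] / P(A_i)
Step 1: E[X|A_1] = 3.74 / 0.4375 = 8.548571
Step 2: E[X|A_2] = 1.64 / 0.3333 = 4.920492
Step 3: E[X|A_3] = 2.46 / 0.2292 = 10.732984
Verification: E[X] = sum E[X*1_A_i] = 3.74 + 1.64 + 2.46 = 7.84


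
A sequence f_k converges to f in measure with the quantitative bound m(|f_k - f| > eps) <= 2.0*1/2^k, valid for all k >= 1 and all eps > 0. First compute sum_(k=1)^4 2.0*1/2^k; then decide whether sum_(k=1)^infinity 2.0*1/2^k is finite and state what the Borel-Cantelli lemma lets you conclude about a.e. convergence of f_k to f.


Step 1: List the terms 2.0*1/2^k for k = 1 to 4:
  k=1: 1
  k=2: 0.5
  k=3: 0.25
  k=4: 0.125
Step 2: Partial sum = 1 + 0.5 + 0.25 + 0.125
     = 1.875
Step 3: The full series sum_(k>=1) 2.0*1/2^k converges (geometric series with ratio 1/2 < 1; a constant multiple of a convergent series converges).
Step 4: Fix eps > 0. Since sum_k m(|f_k - f| > eps) < infinity, the Borel-Cantelli lemma gives
        m(limsup_k {|f_k - f| > eps}) = 0, i.e. for a.e. x, |f_k(x) - f(x)| <= eps for all large k.
        Applying this with eps = 1/j for j = 1, 2, ... and intersecting the countably many full-measure sets,
        for a.e. x we get limsup_k |f_k(x) - f(x)| <= 1/j for every j, hence f_k -> f almost everywhere.
Conclusion: series converges; Borel-Cantelli yields f_k -> f a.e.


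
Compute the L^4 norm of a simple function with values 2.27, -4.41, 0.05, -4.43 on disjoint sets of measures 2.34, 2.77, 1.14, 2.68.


Step 1: Compute |f_i|^4 for each value:
  |2.27|^4 = 26.552378
  |-4.41|^4 = 378.228594
  |0.05|^4 = 6.250000e-06
  |-4.43|^4 = 385.1367
Step 2: Multiply by measures and sum:
  26.552378 * 2.34 = 62.132565
  378.228594 * 2.77 = 1047.693204
  6.250000e-06 * 1.14 = 7.125000e-06
  385.1367 * 2.68 = 1032.166356
Sum = 62.132565 + 1047.693204 + 7.125000e-06 + 1032.166356 = 2141.992133
Step 3: Take the p-th root:
||f||_4 = (2141.992133)^(1/4) = 6.803063


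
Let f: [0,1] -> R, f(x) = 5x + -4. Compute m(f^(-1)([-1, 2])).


f^(-1)([-1, 2]) = {x : -1 <= 5x + -4 <= 2}
Solving: (-1 - -4)/5 <= x <= (2 - -4)/5
= [0.6, 1.2]
Intersecting with [0,1]: [0.6, 1]
Measure = 1 - 0.6 = 0.4


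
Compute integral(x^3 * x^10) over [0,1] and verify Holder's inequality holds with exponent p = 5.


Step 1: Exact integral of f*g = integral(x^13, 0, 1) = 1/14
     = 0.071429
Step 2: Holder bound with p=5, q=1.25:
  ||f||_p = (integral x^15 dx)^(1/5) = (1/16)^(1/5) = 0.574349
  ||g||_q = (integral x^12.5 dx)^(1/1.25) = (1/13.5)^(1/1.25) = 0.124662
Step 3: Holder bound = ||f||_p * ||g||_q = 0.574349 * 0.124662 = 0.071599
Verification: 0.071429 <= 0.071599 (Holder holds)


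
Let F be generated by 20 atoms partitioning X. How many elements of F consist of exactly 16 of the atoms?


Each element of F is a union of some subset of the 20 atoms.
Elements that are unions of exactly 16 atoms correspond to 16-element subsets of the 20 atoms.
Count = C(20, 16) = 20! / (16! * 4!) = 4845.


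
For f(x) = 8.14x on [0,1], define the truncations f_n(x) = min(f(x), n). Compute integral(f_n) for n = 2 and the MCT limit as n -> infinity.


f(x) = 8.14x on [0,1]; f_n(x) = min(8.14x, n). At n = 2:
Step 1: f(x) reaches 2 at x = 2/8.14 = 0.2457
Step 2: integral(f_2) = integral(8.14x, 0, 0.2457) + integral(2, 0.2457, 1)
       = 8.14*0.2457^2/2 + 2*(1 - 0.2457)
       = 0.2457 + 1.5086
       = 1.7543
Step 3: As n -> infinity, f_n increases to f, so by MCT integral(f_n) -> integral(f) = 8.14/2 = 4.07.
Convergence: integral(f_2) = 1.7543 -> 4.07 as n -> infinity


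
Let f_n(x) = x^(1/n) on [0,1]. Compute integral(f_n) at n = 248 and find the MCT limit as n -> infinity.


At n = 248: f_248(x) = x^(1/248).
Step 1: integral(x^(1/248), 0, 1) = [x^(1/248+1) / (1/248+1)] from 0 to 1
     = 1 / (1/248 + 1) = 1 / ((248+1)/248) = 248/(248+1)
     = 248/249 = 0.995984
Step 2: As n -> infinity, f_n(x) = x^(1/n) -> 1 for x in (0,1], and f_n is increasing in n.
By MCT, lim_n integral(f_n) = integral(lim_n f_n) = integral(1, 0, 1) = 1.
Step 3: Verify convergence: 248/249 = 0.995984 -> 1


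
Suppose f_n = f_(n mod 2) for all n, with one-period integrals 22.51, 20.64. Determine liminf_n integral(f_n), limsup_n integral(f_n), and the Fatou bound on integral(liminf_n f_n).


The sequence (integral(f_n)) is periodic with period 2, repeating the values 22.51, 20.64 indefinitely.
Step 1: For a periodic sequence, every tail (a_m, a_(m+1), ...) contains all 2 period values infinitely often.
Step 2: Hence inf of every tail = min of the period values = min(22.51, 20.64) = 20.64.
        liminf_n integral(f_n) = sup over m of (inf of tail from m) = 20.64.
Step 3: Similarly sup of every tail = max of the period values = 22.51.
        limsup_n integral(f_n) = 22.51.
Step 4: Fatou's lemma: integral(liminf_n f_n) <= liminf_n integral(f_n) = 20.64.
        So the integral of the pointwise liminf is at most 20.64.


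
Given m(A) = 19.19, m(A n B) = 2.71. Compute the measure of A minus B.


m(A \ B) = m(A) - m(A n B)
= 19.19 - 2.71
= 16.48


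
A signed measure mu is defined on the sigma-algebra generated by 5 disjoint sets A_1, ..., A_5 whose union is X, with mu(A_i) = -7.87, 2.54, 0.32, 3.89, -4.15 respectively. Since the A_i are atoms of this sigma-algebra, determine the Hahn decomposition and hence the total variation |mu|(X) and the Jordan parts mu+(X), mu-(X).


Step 1: Every measurable set is a union of atoms (the cells / points), so a Hahn decomposition is
  obtained by grouping atoms by sign: P = union of atoms with mu > 0, N = union of the remaining atoms.
  Atoms in P (indices): 2, 3, 4;  atoms in N (indices): 1, 5
  Positive values: 2.54, 0.32, 3.89
  Negative values: -7.87, -4.15
Step 2: mu+(X) = mu(P) = sum of positive atom values = 6.75
Step 3: mu-(X) = -mu(N) = sum of |negative atom values| = 12.02
Step 4: |mu|(X) = mu+(X) + mu-(X) = 6.75 + 12.02 = 18.77


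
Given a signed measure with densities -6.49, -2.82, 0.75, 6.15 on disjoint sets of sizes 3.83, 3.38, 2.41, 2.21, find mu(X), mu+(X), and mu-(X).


Step 1: Compute signed measure on each set:
  Set 1: -6.49 * 3.83 = -24.8567
  Set 2: -2.82 * 3.38 = -9.5316
  Set 3: 0.75 * 2.41 = 1.8075
  Set 4: 6.15 * 2.21 = 13.5915
Step 2: Total signed measure = (-24.8567) + (-9.5316) + (1.8075) + (13.5915)
     = -18.9893
Step 3: Positive part mu+(X) = sum of positive contributions = 15.399
Step 4: Negative part mu-(X) = |sum of negative contributions| = 34.3883


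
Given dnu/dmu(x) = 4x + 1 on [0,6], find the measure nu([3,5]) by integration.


nu(A) = integral_A (dnu/dmu) dmu = integral_3^5 (4x + 1) dx
Step 1: Antiderivative F(x) = (4/2)x^2 + 1x
Step 2: F(5) = (4/2)*5^2 + 1*5 = 50 + 5 = 55
Step 3: F(3) = (4/2)*3^2 + 1*3 = 18 + 3 = 21
Step 4: nu([3,5]) = F(5) - F(3) = 55 - 21 = 34


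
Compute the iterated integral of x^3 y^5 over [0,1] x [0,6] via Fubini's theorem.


By Fubini's theorem, the double integral factors as a product of single integrals:
Step 1: integral_0^1 x^3 dx = [x^4/4] from 0 to 1
     = 1^4/4 = 0.25
Step 2: integral_0^6 y^5 dy = [y^6/6] from 0 to 6
     = 6^6/6 = 7776
Step 3: Double integral = 0.25 * 7776 = 1944


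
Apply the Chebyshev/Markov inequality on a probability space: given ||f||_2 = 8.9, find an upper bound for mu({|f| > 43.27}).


Chebyshev/Markov inequality: mu(|f| > eps) <= (||f||_p / eps)^p
Step 1: ||f||_2 / eps = 8.9 / 43.27 = 0.205685
Step 2: Raise to power p = 2:
  (0.205685)^2 = 0.042306
Step 3: Therefore mu(|f| > 43.27) <= 0.042306


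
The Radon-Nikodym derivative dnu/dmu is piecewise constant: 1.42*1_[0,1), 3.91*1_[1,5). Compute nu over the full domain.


Integrate each piece of the Radon-Nikodym derivative:
Step 1: integral_0^1 1.42 dx = 1.42*(1-0) = 1.42*1 = 1.42
Step 2: integral_1^5 3.91 dx = 3.91*(5-1) = 3.91*4 = 15.64
Total: 1.42 + 15.64 = 17.06


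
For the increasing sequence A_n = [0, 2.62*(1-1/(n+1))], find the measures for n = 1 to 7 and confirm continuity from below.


By continuity of measure from below: if A_n increases to A, then m(A_n) -> m(A).
Here A = [0, 2.62], so m(A) = 2.62
Step 1: a_1 = 2.62*(1 - 1/2) = 1.31, m(A_1) = 1.31
Step 2: a_2 = 2.62*(1 - 1/3) = 1.7467, m(A_2) = 1.7467
Step 3: a_3 = 2.62*(1 - 1/4) = 1.965, m(A_3) = 1.965
Step 4: a_4 = 2.62*(1 - 1/5) = 2.096, m(A_4) = 2.096
Step 5: a_5 = 2.62*(1 - 1/6) = 2.1833, m(A_5) = 2.1833
Step 6: a_6 = 2.62*(1 - 1/7) = 2.2457, m(A_6) = 2.2457
Step 7: a_7 = 2.62*(1 - 1/8) = 2.2925, m(A_7) = 2.2925
Limit: m(A_n) -> m([0,2.62]) = 2.62


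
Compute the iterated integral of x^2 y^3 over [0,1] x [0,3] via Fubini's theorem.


By Fubini's theorem, the double integral factors as a product of single integrals:
Step 1: integral_0^1 x^2 dx = [x^3/3] from 0 to 1
     = 1^3/3 = 0.333333
Step 2: integral_0^3 y^3 dy = [y^4/4] from 0 to 3
     = 3^4/4 = 20.25
Step 3: Double integral = 0.333333 * 20.25 = 6.75


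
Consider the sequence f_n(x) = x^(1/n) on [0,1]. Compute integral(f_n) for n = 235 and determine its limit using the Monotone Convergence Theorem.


At n = 235: f_235(x) = x^(1/235).
Step 1: integral(x^(1/235), 0, 1) = [x^(1/235+1) / (1/235+1)] from 0 to 1
     = 1 / (1/235 + 1) = 1 / ((235+1)/235) = 235/(235+1)
     = 235/236 = 0.995763
Step 2: As n -> infinity, f_n(x) = x^(1/n) -> 1 for x in (0,1], and f_n is increasing in n.
By MCT, lim_n integral(f_n) = integral(lim_n f_n) = integral(1, 0, 1) = 1.
Step 3: Verify convergence: 235/236 = 0.995763 -> 1


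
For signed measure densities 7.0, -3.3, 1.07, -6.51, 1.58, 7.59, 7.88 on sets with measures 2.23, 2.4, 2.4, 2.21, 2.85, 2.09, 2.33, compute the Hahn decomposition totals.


Step 1: Compute signed measure on each set:
  Set 1: 7.0 * 2.23 = 15.61
  Set 2: -3.3 * 2.4 = -7.92
  Set 3: 1.07 * 2.4 = 2.568
  Set 4: -6.51 * 2.21 = -14.3871
  Set 5: 1.58 * 2.85 = 4.503
  Set 6: 7.59 * 2.09 = 15.8631
  Set 7: 7.88 * 2.33 = 18.3604
Step 2: Total signed measure = (15.61) + (-7.92) + (2.568) + (-14.3871) + (4.503) + (15.8631) + (18.3604)
     = 34.5974
Step 3: Positive part mu+(X) = sum of positive contributions = 56.9045
Step 4: Negative part mu-(X) = |sum of negative contributions| = 22.3071


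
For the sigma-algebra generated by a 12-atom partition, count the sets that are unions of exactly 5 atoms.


Each element of F is a union of some subset of the 12 atoms.
Elements that are unions of exactly 5 atoms correspond to 5-element subsets of the 12 atoms.
Count = C(12, 5) = 12! / (5! * 7!) = 792.


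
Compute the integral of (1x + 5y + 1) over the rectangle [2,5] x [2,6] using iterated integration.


By Fubini, integrate in x first, then y.
Step 1: Fix y, integrate over x in [2,5]:
  integral(1x + 5y + 1, x=2..5)
  = 1*(5^2 - 2^2)/2 + (5y + 1)*(5 - 2)
  = 10.5 + (5y + 1)*3
  = 10.5 + 15y + 3
  = 13.5 + 15y
Step 2: Integrate over y in [2,6]:
  integral(13.5 + 15y, y=2..6)
  = 13.5*4 + 15*(6^2 - 2^2)/2
  = 54 + 240
  = 294


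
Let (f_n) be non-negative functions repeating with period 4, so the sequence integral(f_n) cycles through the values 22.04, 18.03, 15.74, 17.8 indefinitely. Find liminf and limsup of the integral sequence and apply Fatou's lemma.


The sequence (integral(f_n)) is periodic with period 4, repeating the values 22.04, 18.03, 15.74, 17.8 indefinitely.
Step 1: For a periodic sequence, every tail (a_m, a_(m+1), ...) contains all 4 period values infinitely often.
Step 2: Hence inf of every tail = min of the period values = min(22.04, 18.03, 15.74, 17.8) = 15.74.
        liminf_n integral(f_n) = sup over m of (inf of tail from m) = 15.74.
Step 3: Similarly sup of every tail = max of the period values = 22.04.
        limsup_n integral(f_n) = 22.04.
Step 4: Fatou's lemma: integral(liminf_n f_n) <= liminf_n integral(f_n) = 15.74.
        So the integral of the pointwise liminf is at most 15.74.


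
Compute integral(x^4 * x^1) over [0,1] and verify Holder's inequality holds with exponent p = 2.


Step 1: Exact integral of f*g = integral(x^5, 0, 1) = 1/6
     = 0.166667
Step 2: Holder bound with p=2, q=2:
  ||f||_p = (integral x^8 dx)^(1/2) = (1/9)^(1/2) = 0.333333
  ||g||_q = (integral x^2 dx)^(1/2) = (1/3)^(1/2) = 0.57735
Step 3: Holder bound = ||f||_p * ||g||_q = 0.333333 * 0.57735 = 0.19245
Verification: 0.166667 <= 0.19245 (Holder holds)


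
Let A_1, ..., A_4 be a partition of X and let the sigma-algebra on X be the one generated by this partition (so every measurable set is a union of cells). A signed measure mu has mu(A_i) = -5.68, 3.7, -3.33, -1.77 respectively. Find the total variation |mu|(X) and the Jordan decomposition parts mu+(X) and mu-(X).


Step 1: Every measurable set is a union of atoms (the cells / points), so a Hahn decomposition is
  obtained by grouping atoms by sign: P = union of atoms with mu > 0, N = union of the remaining atoms.
  Atoms in P (indices): 2;  atoms in N (indices): 1, 3, 4
  Positive values: 3.7
  Negative values: -5.68, -3.33, -1.77
Step 2: mu+(X) = mu(P) = sum of positive atom values = 3.7
Step 3: mu-(X) = -mu(N) = sum of |negative atom values| = 10.78
Step 4: |mu|(X) = mu+(X) + mu-(X) = 3.7 + 10.78 = 14.48


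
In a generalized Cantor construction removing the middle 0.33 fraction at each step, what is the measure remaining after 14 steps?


Step 1: At each step, fraction remaining = 1 - 0.33 = 0.67
Step 2: After 14 steps, measure = (0.67)^14
Result = 0.003673


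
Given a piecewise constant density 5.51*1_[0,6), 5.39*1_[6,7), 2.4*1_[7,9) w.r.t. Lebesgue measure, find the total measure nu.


Integrate each piece of the Radon-Nikodym derivative:
Step 1: integral_0^6 5.51 dx = 5.51*(6-0) = 5.51*6 = 33.06
Step 2: integral_6^7 5.39 dx = 5.39*(7-6) = 5.39*1 = 5.39
Step 3: integral_7^9 2.4 dx = 2.4*(9-7) = 2.4*2 = 4.8
Total: 33.06 + 5.39 + 4.8 = 43.25


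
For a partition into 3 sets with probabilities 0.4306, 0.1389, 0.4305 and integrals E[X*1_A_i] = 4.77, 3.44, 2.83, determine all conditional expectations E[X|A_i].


For each cell A_i: E[X|A_i] = E[X*1_A_i] / P(A_i)
Step 1: E[X|A_1] = 4.77 / 0.4306 = 11.077566
Step 2: E[X|A_2] = 3.44 / 0.1389 = 24.766019
Step 3: E[X|A_3] = 2.83 / 0.4305 = 6.573751
Verification: E[X] = sum E[X*1_A_i] = 4.77 + 3.44 + 2.83 = 11.04


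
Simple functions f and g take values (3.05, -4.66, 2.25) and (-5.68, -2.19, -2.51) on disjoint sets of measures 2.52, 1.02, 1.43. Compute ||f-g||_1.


Step 1: Compute differences f_i - g_i:
  3.05 - -5.68 = 8.73
  -4.66 - -2.19 = -2.47
  2.25 - -2.51 = 4.76
Step 2: Compute |diff|^1 * measure for each set:
  |8.73|^1 * 2.52 = 8.73 * 2.52 = 21.9996
  |-2.47|^1 * 1.02 = 2.47 * 1.02 = 2.5194
  |4.76|^1 * 1.43 = 4.76 * 1.43 = 6.8068
Step 3: Sum = 31.3258
Step 4: ||f-g||_1 = (31.3258)^(1/1) = 31.3258


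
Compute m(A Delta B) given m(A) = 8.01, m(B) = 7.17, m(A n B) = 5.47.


m(A Delta B) = m(A) + m(B) - 2*m(A n B)
= 8.01 + 7.17 - 2*5.47
= 8.01 + 7.17 - 10.94
= 4.24


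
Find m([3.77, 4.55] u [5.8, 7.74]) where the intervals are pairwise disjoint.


For pairwise disjoint intervals, m(union) = sum of lengths.
= (4.55 - 3.77) + (7.74 - 5.8)
= 0.78 + 1.94
= 2.72


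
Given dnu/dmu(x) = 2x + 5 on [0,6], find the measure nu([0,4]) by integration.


nu(A) = integral_A (dnu/dmu) dmu = integral_0^4 (2x + 5) dx
Step 1: Antiderivative F(x) = (2/2)x^2 + 5x
Step 2: F(4) = (2/2)*4^2 + 5*4 = 16 + 20 = 36
Step 3: F(0) = (2/2)*0^2 + 5*0 = 0.0 + 0 = 0.0
Step 4: nu([0,4]) = F(4) - F(0) = 36 - 0.0 = 36


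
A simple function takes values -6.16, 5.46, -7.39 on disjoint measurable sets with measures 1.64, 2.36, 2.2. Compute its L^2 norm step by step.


Step 1: Compute |f_i|^2 for each value:
  |-6.16|^2 = 37.9456
  |5.46|^2 = 29.8116
  |-7.39|^2 = 54.6121
Step 2: Multiply by measures and sum:
  37.9456 * 1.64 = 62.230784
  29.8116 * 2.36 = 70.355376
  54.6121 * 2.2 = 120.14662
Sum = 62.230784 + 70.355376 + 120.14662 = 252.73278
Step 3: Take the p-th root:
||f||_2 = (252.73278)^(1/2) = 15.897572


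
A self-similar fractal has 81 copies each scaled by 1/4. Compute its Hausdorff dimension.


For a self-similar set with N copies scaled by 1/r:
dim_H = log(N)/log(r) = log(81)/log(4)
= 4.394449/1.386294
= 3.169925


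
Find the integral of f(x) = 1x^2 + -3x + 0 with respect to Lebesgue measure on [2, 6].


The Lebesgue integral of a Riemann-integrable function agrees with the Riemann integral.
Antiderivative F(x) = (1/3)x^3 + (-3/2)x^2 + 0x
F(6) = (1/3)*6^3 + (-3/2)*6^2 + 0*6
     = (1/3)*216 + (-3/2)*36 + 0*6
     = 72 + -54 + 0
     = 18
F(2) = -3.333333
Integral = F(6) - F(2) = 18 - -3.333333 = 21.333333


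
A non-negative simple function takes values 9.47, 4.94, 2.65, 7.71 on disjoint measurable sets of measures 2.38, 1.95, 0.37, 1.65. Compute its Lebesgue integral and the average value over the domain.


Step 1: Integral = sum(value_i * measure_i)
= 9.47*2.38 + 4.94*1.95 + 2.65*0.37 + 7.71*1.65
= 22.5386 + 9.633 + 0.9805 + 12.7215
= 45.8736
Step 2: Total measure of domain = 2.38 + 1.95 + 0.37 + 1.65 = 6.35
Step 3: Average value = 45.8736 / 6.35 = 7.224189


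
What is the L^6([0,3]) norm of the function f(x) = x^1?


Step 1: ||f||_6 = (integral_0^3 |x^1|^6 dx)^(1/6)
     = (integral_0^3 x^6 dx)^(1/6)
Step 2: integral_0^3 x^6 dx = [x^7/(7)] from 0 to 3 = 3^7/7
     = 2187/7 = 312.428571
Step 3: ||f||_6 = (312.428571)^(1/6) = 2.604904


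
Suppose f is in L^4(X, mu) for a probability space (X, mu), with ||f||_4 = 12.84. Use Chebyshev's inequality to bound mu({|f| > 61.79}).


Chebyshev/Markov inequality: mu(|f| > eps) <= (||f||_p / eps)^p
Step 1: ||f||_4 / eps = 12.84 / 61.79 = 0.207801
Step 2: Raise to power p = 4:
  (0.207801)^4 = 0.001865
Step 3: Therefore mu(|f| > 61.79) <= 0.001865


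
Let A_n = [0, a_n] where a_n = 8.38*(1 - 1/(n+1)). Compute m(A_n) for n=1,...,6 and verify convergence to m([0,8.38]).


By continuity of measure from below: if A_n increases to A, then m(A_n) -> m(A).
Here A = [0, 8.38], so m(A) = 8.38
Step 1: a_1 = 8.38*(1 - 1/2) = 4.19, m(A_1) = 4.19
Step 2: a_2 = 8.38*(1 - 1/3) = 5.5867, m(A_2) = 5.5867
Step 3: a_3 = 8.38*(1 - 1/4) = 6.285, m(A_3) = 6.285
Step 4: a_4 = 8.38*(1 - 1/5) = 6.704, m(A_4) = 6.704
Step 5: a_5 = 8.38*(1 - 1/6) = 6.9833, m(A_5) = 6.9833
Step 6: a_6 = 8.38*(1 - 1/7) = 7.1829, m(A_6) = 7.1829
Limit: m(A_n) -> m([0,8.38]) = 8.38


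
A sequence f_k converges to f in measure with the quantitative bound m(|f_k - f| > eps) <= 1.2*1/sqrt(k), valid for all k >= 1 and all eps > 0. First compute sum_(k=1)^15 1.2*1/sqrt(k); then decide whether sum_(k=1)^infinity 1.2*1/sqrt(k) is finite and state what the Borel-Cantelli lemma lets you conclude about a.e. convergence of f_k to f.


Step 1: List the terms 1.2*1/sqrt(k) for k = 1 to 15:
  k=1: 1.2
  k=2: 0.848528
  k=3: 0.69282
  k=4: 0.6
  k=5: 0.536656
  k=6: 0.489898
  k=7: 0.453557
  k=8: 0.424264
  k=9: 0.4
  k=10: 0.379473
  k=11: 0.361814
  k=12: 0.34641
  k=13: 0.33282
  k=14: 0.320713
  k=15: 0.309839
Step 2: Partial sum = 1.2 + 0.848528 + 0.69282 + 0.6 + 0.536656 + 0.489898 + 0.453557 + 0.424264 + 0.4 + 0.379473 + 0.361814 + 0.34641 + 0.33282 + 0.320713 + 0.309839
     = 7.696794
Step 3: The full series sum_(k>=1) 1.2*1/sqrt(k) diverges (p-series with p = 1/2 <= 1; a nonzero constant multiple of a divergent series diverges).
Step 4: The (first) Borel-Cantelli lemma requires a summable sequence of measures, so it does not apply here;
        from this bound alone no conclusion about a.e. convergence can be drawn (convergence in measure still
        gives an a.e.-convergent subsequence, but not a.e. convergence of the whole sequence).
Conclusion: series diverges; Borel-Cantelli is inconclusive about a.e. convergence of f_k.


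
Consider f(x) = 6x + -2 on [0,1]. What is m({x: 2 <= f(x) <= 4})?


f^(-1)([2, 4]) = {x : 2 <= 6x + -2 <= 4}
Solving: (2 - -2)/6 <= x <= (4 - -2)/6
= [0.666667, 1]
Intersecting with [0,1]: [0.666667, 1]
Measure = 1 - 0.666667 = 0.333333


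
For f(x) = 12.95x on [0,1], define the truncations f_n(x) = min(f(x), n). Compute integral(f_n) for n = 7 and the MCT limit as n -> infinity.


f(x) = 12.95x on [0,1]; f_n(x) = min(12.95x, n). At n = 7:
Step 1: f(x) reaches 7 at x = 7/12.95 = 0.540541
Step 2: integral(f_7) = integral(12.95x, 0, 0.540541) + integral(7, 0.540541, 1)
       = 12.95*0.540541^2/2 + 7*(1 - 0.540541)
       = 1.891892 + 3.216216
       = 5.108108
Step 3: As n -> infinity, f_n increases to f, so by MCT integral(f_n) -> integral(f) = 12.95/2 = 6.475.
Convergence: integral(f_7) = 5.108108 -> 6.475 as n -> infinity


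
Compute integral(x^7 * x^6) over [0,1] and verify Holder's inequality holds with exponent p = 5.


Step 1: Exact integral of f*g = integral(x^13, 0, 1) = 1/14
     = 0.071429
Step 2: Holder bound with p=5, q=1.25:
  ||f||_p = (integral x^35 dx)^(1/5) = (1/36)^(1/5) = 0.488359
  ||g||_q = (integral x^7.5 dx)^(1/1.25) = (1/8.5)^(1/1.25) = 0.180495
Step 3: Holder bound = ||f||_p * ||g||_q = 0.488359 * 0.180495 = 0.088146
Verification: 0.071429 <= 0.088146 (Holder holds)


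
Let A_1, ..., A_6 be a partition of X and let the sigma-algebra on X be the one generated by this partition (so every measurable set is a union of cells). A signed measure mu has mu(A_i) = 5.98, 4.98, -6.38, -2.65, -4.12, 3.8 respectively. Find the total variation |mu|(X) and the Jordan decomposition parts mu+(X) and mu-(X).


Step 1: Every measurable set is a union of atoms (the cells / points), so a Hahn decomposition is
  obtained by grouping atoms by sign: P = union of atoms with mu > 0, N = union of the remaining atoms.
  Atoms in P (indices): 1, 2, 6;  atoms in N (indices): 3, 4, 5
  Positive values: 5.98, 4.98, 3.8
  Negative values: -6.38, -2.65, -4.12
Step 2: mu+(X) = mu(P) = sum of positive atom values = 14.76
Step 3: mu-(X) = -mu(N) = sum of |negative atom values| = 13.15
Step 4: |mu|(X) = mu+(X) + mu-(X) = 14.76 + 13.15 = 27.91


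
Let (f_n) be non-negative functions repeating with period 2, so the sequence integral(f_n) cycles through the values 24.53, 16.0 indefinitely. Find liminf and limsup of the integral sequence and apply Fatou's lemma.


The sequence (integral(f_n)) is periodic with period 2, repeating the values 24.53, 16.0 indefinitely.
Step 1: For a periodic sequence, every tail (a_m, a_(m+1), ...) contains all 2 period values infinitely often.
Step 2: Hence inf of every tail = min of the period values = min(24.53, 16.0) = 16.
        liminf_n integral(f_n) = sup over m of (inf of tail from m) = 16.
Step 3: Similarly sup of every tail = max of the period values = 24.53.
        limsup_n integral(f_n) = 24.53.
Step 4: Fatou's lemma: integral(liminf_n f_n) <= liminf_n integral(f_n) = 16.
        So the integral of the pointwise liminf is at most 16.


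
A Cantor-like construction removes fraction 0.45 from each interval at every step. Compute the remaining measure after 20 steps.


Step 1: At each step, fraction remaining = 1 - 0.45 = 0.55
Step 2: After 20 steps, measure = (0.55)^20
Result = 6.415844e-06


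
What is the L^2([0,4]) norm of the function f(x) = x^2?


Step 1: ||f||_2 = (integral_0^4 |x^2|^2 dx)^(1/2)
     = (integral_0^4 x^4 dx)^(1/2)
Step 2: integral_0^4 x^4 dx = [x^5/(5)] from 0 to 4 = 4^5/5
     = 1024/5 = 204.8
Step 3: ||f||_2 = (204.8)^(1/2) = 14.310835


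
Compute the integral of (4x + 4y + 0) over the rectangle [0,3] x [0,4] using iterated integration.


By Fubini, integrate in x first, then y.
Step 1: Fix y, integrate over x in [0,3]:
  integral(4x + 4y + 0, x=0..3)
  = 4*(3^2 - 0^2)/2 + (4y + 0)*(3 - 0)
  = 18 + (4y + 0)*3
  = 18 + 12y + 0
  = 18 + 12y
Step 2: Integrate over y in [0,4]:
  integral(18 + 12y, y=0..4)
  = 18*4 + 12*(4^2 - 0^2)/2
  = 72 + 96
  = 168


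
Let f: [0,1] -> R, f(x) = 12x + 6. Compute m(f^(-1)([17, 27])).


f^(-1)([17, 27]) = {x : 17 <= 12x + 6 <= 27}
Solving: (17 - 6)/12 <= x <= (27 - 6)/12
= [0.916667, 1.75]
Intersecting with [0,1]: [0.916667, 1]
Measure = 1 - 0.916667 = 0.083333


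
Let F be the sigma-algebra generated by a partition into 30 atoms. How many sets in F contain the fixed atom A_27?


Each element of F is a union of some subset S of the 30 atoms.
The element contains A_27 iff A_27 is in S.
So we count subsets S of {A_1,...,A_30} with A_27 in S: choose freely among the other 29 atoms.
Count = 2^(30-1) = 2^29 = 536870912.


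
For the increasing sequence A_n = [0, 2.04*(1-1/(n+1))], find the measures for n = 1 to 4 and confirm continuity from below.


By continuity of measure from below: if A_n increases to A, then m(A_n) -> m(A).
Here A = [0, 2.04], so m(A) = 2.04
Step 1: a_1 = 2.04*(1 - 1/2) = 1.02, m(A_1) = 1.02
Step 2: a_2 = 2.04*(1 - 1/3) = 1.36, m(A_2) = 1.36
Step 3: a_3 = 2.04*(1 - 1/4) = 1.53, m(A_3) = 1.53
Step 4: a_4 = 2.04*(1 - 1/5) = 1.632, m(A_4) = 1.632
Limit: m(A_n) -> m([0,2.04]) = 2.04


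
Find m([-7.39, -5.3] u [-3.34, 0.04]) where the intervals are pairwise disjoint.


For pairwise disjoint intervals, m(union) = sum of lengths.
= (-5.3 - -7.39) + (0.04 - -3.34)
= 2.09 + 3.38
= 5.47


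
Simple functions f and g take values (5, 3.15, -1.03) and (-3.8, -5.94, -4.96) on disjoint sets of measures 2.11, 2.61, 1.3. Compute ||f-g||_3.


Step 1: Compute differences f_i - g_i:
  5 - -3.8 = 8.8
  3.15 - -5.94 = 9.09
  -1.03 - -4.96 = 3.93
Step 2: Compute |diff|^3 * measure for each set:
  |8.8|^3 * 2.11 = 681.472 * 2.11 = 1437.90592
  |9.09|^3 * 2.61 = 751.089429 * 2.61 = 1960.34341
  |3.93|^3 * 1.3 = 60.698457 * 1.3 = 78.907994
Step 3: Sum = 3477.157324
Step 4: ||f-g||_3 = (3477.157324)^(1/3) = 15.149842


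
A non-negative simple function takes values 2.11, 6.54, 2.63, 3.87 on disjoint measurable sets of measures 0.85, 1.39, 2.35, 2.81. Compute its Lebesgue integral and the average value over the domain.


Step 1: Integral = sum(value_i * measure_i)
= 2.11*0.85 + 6.54*1.39 + 2.63*2.35 + 3.87*2.81
= 1.7935 + 9.0906 + 6.1805 + 10.8747
= 27.9393
Step 2: Total measure of domain = 0.85 + 1.39 + 2.35 + 2.81 = 7.4
Step 3: Average value = 27.9393 / 7.4 = 3.775581


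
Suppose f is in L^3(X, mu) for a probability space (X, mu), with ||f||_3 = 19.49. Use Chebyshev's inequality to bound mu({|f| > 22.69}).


Chebyshev/Markov inequality: mu(|f| > eps) <= (||f||_p / eps)^p
Step 1: ||f||_3 / eps = 19.49 / 22.69 = 0.858969
Step 2: Raise to power p = 3:
  (0.858969)^3 = 0.633771
Step 3: Therefore mu(|f| > 22.69) <= 0.633771


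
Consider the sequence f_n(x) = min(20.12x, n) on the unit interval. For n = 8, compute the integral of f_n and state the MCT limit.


f(x) = 20.12x on [0,1]; f_n(x) = min(20.12x, n). At n = 8:
Step 1: f(x) reaches 8 at x = 8/20.12 = 0.397614
Step 2: integral(f_8) = integral(20.12x, 0, 0.397614) + integral(8, 0.397614, 1)
       = 20.12*0.397614^2/2 + 8*(1 - 0.397614)
       = 1.590457 + 4.819085
       = 6.409543
Step 3: As n -> infinity, f_n increases to f, so by MCT integral(f_n) -> integral(f) = 20.12/2 = 10.06.
Convergence: integral(f_8) = 6.409543 -> 10.06 as n -> infinity


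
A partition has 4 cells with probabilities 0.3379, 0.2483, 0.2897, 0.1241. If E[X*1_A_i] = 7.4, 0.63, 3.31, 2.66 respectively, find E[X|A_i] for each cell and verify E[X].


For each cell A_i: E[X|A_i] = E[X*1_A_i] / P(A_i)
Step 1: E[X|A_1] = 7.4 / 0.3379 = 21.89997
Step 2: E[X|A_2] = 0.63 / 0.2483 = 2.537253
Step 3: E[X|A_3] = 3.31 / 0.2897 = 11.425613
Step 4: E[X|A_4] = 2.66 / 0.1241 = 21.434327
Verification: E[X] = sum E[X*1_A_i] = 7.4 + 0.63 + 3.31 + 2.66 = 14


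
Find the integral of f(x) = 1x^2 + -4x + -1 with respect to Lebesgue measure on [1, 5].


The Lebesgue integral of a Riemann-integrable function agrees with the Riemann integral.
Antiderivative F(x) = (1/3)x^3 + (-4/2)x^2 + -1x
F(5) = (1/3)*5^3 + (-4/2)*5^2 + -1*5
     = (1/3)*125 + (-4/2)*25 + -1*5
     = 41.666667 + -50 + -5
     = -13.333333
F(1) = -2.666667
Integral = F(5) - F(1) = -13.333333 - -2.666667 = -10.666667


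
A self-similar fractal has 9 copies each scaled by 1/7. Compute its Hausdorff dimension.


For a self-similar set with N copies scaled by 1/r:
dim_H = log(N)/log(r) = log(9)/log(7)
= 2.197225/1.94591
= 1.12915


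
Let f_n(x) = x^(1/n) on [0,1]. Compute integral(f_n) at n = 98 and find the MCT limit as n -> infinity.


At n = 98: f_98(x) = x^(1/98).
Step 1: integral(x^(1/98), 0, 1) = [x^(1/98+1) / (1/98+1)] from 0 to 1
     = 1 / (1/98 + 1) = 1 / ((98+1)/98) = 98/(98+1)
     = 98/99 = 0.989899
Step 2: As n -> infinity, f_n(x) = x^(1/n) -> 1 for x in (0,1], and f_n is increasing in n.
By MCT, lim_n integral(f_n) = integral(lim_n f_n) = integral(1, 0, 1) = 1.
Step 3: Verify convergence: 98/99 = 0.989899 -> 1


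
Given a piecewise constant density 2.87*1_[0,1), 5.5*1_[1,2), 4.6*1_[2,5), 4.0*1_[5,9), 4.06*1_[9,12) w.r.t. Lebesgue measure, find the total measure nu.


Integrate each piece of the Radon-Nikodym derivative:
Step 1: integral_0^1 2.87 dx = 2.87*(1-0) = 2.87*1 = 2.87
Step 2: integral_1^2 5.5 dx = 5.5*(2-1) = 5.5*1 = 5.5
Step 3: integral_2^5 4.6 dx = 4.6*(5-2) = 4.6*3 = 13.8
Step 4: integral_5^9 4.0 dx = 4.0*(9-5) = 4.0*4 = 16
Step 5: integral_9^12 4.06 dx = 4.06*(12-9) = 4.06*3 = 12.18
Total: 2.87 + 5.5 + 13.8 + 16 + 12.18 = 50.35


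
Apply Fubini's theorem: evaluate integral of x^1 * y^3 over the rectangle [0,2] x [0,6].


By Fubini's theorem, the double integral factors as a product of single integrals:
Step 1: integral_0^2 x^1 dx = [x^2/2] from 0 to 2
     = 2^2/2 = 2
Step 2: integral_0^6 y^3 dy = [y^4/4] from 0 to 6
     = 6^4/4 = 324
Step 3: Double integral = 2 * 324 = 648


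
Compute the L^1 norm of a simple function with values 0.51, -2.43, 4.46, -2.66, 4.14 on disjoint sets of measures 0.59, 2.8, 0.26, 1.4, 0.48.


Step 1: Compute |f_i|^1 for each value:
  |0.51|^1 = 0.51
  |-2.43|^1 = 2.43
  |4.46|^1 = 4.46
  |-2.66|^1 = 2.66
  |4.14|^1 = 4.14
Step 2: Multiply by measures and sum:
  0.51 * 0.59 = 0.3009
  2.43 * 2.8 = 6.804
  4.46 * 0.26 = 1.1596
  2.66 * 1.4 = 3.724
  4.14 * 0.48 = 1.9872
Sum = 0.3009 + 6.804 + 1.1596 + 3.724 + 1.9872 = 13.9757
Step 3: Take the p-th root:
||f||_1 = (13.9757)^(1/1) = 13.9757


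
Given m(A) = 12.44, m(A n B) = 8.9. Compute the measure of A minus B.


m(A \ B) = m(A) - m(A n B)
= 12.44 - 8.9
= 3.54


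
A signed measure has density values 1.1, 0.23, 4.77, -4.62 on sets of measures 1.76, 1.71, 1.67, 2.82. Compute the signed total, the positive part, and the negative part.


Step 1: Compute signed measure on each set:
  Set 1: 1.1 * 1.76 = 1.936
  Set 2: 0.23 * 1.71 = 0.3933
  Set 3: 4.77 * 1.67 = 7.9659
  Set 4: -4.62 * 2.82 = -13.0284
Step 2: Total signed measure = (1.936) + (0.3933) + (7.9659) + (-13.0284)
     = -2.7332
Step 3: Positive part mu+(X) = sum of positive contributions = 10.2952
Step 4: Negative part mu-(X) = |sum of negative contributions| = 13.0284


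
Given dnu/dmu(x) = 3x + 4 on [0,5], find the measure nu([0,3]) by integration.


nu(A) = integral_A (dnu/dmu) dmu = integral_0^3 (3x + 4) dx
Step 1: Antiderivative F(x) = (3/2)x^2 + 4x
Step 2: F(3) = (3/2)*3^2 + 4*3 = 13.5 + 12 = 25.5
Step 3: F(0) = (3/2)*0^2 + 4*0 = 0.0 + 0 = 0.0
Step 4: nu([0,3]) = F(3) - F(0) = 25.5 - 0.0 = 25.5


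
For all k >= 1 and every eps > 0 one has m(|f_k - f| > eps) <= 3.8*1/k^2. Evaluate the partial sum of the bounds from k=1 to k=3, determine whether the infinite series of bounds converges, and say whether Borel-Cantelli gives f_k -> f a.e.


Step 1: List the terms 3.8*1/k^2 for k = 1 to 3:
  k=1: 3.8
  k=2: 0.95
  k=3: 0.422222
Step 2: Partial sum = 3.8 + 0.95 + 0.422222
     = 5.172222
Step 3: The full series sum_(k>=1) 3.8*1/k^2 converges (p-series with p = 2 > 1; a constant multiple of a convergent series converges).
Step 4: Fix eps > 0. Since sum_k m(|f_k - f| > eps) < infinity, the Borel-Cantelli lemma gives
        m(limsup_k {|f_k - f| > eps}) = 0, i.e. for a.e. x, |f_k(x) - f(x)| <= eps for all large k.
        Applying this with eps = 1/j for j = 1, 2, ... and intersecting the countably many full-measure sets,
        for a.e. x we get limsup_k |f_k(x) - f(x)| <= 1/j for every j, hence f_k -> f almost everywhere.
Conclusion: series converges; Borel-Cantelli yields f_k -> f a.e.
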